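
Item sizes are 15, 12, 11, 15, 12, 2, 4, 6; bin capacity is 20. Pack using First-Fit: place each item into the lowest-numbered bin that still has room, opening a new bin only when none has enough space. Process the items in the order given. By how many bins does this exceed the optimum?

First-Fit: [15,2] [12,4] [11,6] [15] [12] → 5 bins.
5 items exceed 10 (half the capacity), and no two of those can share a bin, so at least 5 bins are needed.
So 5 is already optimal.

0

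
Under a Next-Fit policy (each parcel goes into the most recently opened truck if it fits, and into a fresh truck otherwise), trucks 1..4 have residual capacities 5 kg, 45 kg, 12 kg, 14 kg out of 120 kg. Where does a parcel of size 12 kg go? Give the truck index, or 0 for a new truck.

4

Next-Fit only looks at truck 4, which has 14 kg free.
12 kg fits there.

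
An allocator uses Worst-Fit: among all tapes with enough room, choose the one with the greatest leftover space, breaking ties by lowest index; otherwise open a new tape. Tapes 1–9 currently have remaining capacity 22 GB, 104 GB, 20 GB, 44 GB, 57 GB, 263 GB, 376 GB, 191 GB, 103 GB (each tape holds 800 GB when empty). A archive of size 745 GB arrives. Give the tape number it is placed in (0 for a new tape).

No tape has ≥ 745 GB free, so a new tape is opened.

0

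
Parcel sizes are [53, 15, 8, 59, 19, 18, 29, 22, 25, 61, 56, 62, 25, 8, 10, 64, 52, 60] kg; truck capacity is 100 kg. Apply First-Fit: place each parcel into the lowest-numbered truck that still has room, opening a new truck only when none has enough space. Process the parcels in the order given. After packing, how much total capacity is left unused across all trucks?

Put 53 kg in truck 1; 47 kg remain.
Put 15 kg in truck 1; 32 kg remain.
Put 8 kg in truck 1; 24 kg remain.
Put 59 kg in truck 2; 41 kg remain.
Put 19 kg in truck 1; 5 kg remain.
Put 18 kg in truck 2; 23 kg remain.
Put 29 kg in truck 3; 71 kg remain.
Put 22 kg in truck 2; 1 kg remain.
Put 25 kg in truck 3; 46 kg remain.
Put 61 kg in truck 4; 39 kg remain.
Put 56 kg in truck 5; 44 kg remain.
Put 62 kg in truck 6; 38 kg remain.
Put 25 kg in truck 3; 21 kg remain.
Put 8 kg in truck 3; 13 kg remain.
Put 10 kg in truck 3; 3 kg remain.
Put 64 kg in truck 7; 36 kg remain.
Put 52 kg in truck 8; 48 kg remain.
Put 60 kg in truck 9; 40 kg remain.
9 trucks × 100 kg = 900 kg; used 646 kg; unused 254 kg.

254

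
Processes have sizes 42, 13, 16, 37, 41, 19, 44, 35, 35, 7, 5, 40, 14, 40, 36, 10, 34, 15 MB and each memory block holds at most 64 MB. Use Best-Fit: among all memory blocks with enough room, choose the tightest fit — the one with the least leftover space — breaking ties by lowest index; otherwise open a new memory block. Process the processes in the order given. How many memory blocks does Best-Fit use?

Put 42 MB in memory block 1; 22 MB remain.
Put 13 MB in memory block 1; 9 MB remain.
Put 16 MB in memory block 2; 48 MB remain.
Put 37 MB in memory block 2; 11 MB remain.
Put 41 MB in memory block 3; 23 MB remain.
Put 19 MB in memory block 3; 4 MB remain.
Put 44 MB in memory block 4; 20 MB remain.
Put 35 MB in memory block 5; 29 MB remain.
Put 35 MB in memory block 6; 29 MB remain.
Put 7 MB in memory block 1; 2 MB remain.
Put 5 MB in memory block 2; 6 MB remain.
Put 40 MB in memory block 7; 24 MB remain.
Put 14 MB in memory block 4; 6 MB remain.
Put 40 MB in memory block 8; 24 MB remain.
Put 36 MB in memory block 9; 28 MB remain.
Put 10 MB in memory block 7; 14 MB remain.
Put 34 MB in memory block 10; 30 MB remain.
Put 15 MB in memory block 8; 9 MB remain.
Final memory blocks: [42,13,7] [16,37,5] [41,19] [44,14] [35] [35] [40,10] [40,15] [36] [34].

10 memory blocks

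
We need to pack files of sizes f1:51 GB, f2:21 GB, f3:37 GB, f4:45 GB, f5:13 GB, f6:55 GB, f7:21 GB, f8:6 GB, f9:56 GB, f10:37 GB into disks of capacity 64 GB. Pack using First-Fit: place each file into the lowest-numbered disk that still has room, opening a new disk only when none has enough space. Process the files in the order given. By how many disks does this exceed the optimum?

First-Fit: [51,13] [21,37,6] [45] [55] [21,37] [56] → 6 disks.
Total size 342 GB; any packing needs at least ⌈342/64⌉ = 6 disks.
So 6 is already optimal.

0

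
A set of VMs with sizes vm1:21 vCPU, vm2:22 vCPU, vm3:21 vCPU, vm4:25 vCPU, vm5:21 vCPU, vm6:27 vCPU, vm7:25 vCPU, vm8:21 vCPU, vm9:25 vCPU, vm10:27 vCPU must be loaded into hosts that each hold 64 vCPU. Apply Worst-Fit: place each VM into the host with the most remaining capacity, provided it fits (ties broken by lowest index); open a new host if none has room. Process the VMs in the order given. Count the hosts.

vm1 (21 vCPU) → host 1 (remaining 43 vCPU)
vm2 (22 vCPU) → host 1 (remaining 21 vCPU)
vm3 (21 vCPU) → host 1 (remaining 0 vCPU)
vm4 (25 vCPU) → host 2 (remaining 39 vCPU)
vm5 (21 vCPU) → host 2 (remaining 18 vCPU)
vm6 (27 vCPU) → host 3 (remaining 37 vCPU)
vm7 (25 vCPU) → host 3 (remaining 12 vCPU)
vm8 (21 vCPU) → host 4 (remaining 43 vCPU)
vm9 (25 vCPU) → host 4 (remaining 18 vCPU)
vm10 (27 vCPU) → host 5 (remaining 37 vCPU)

5 hosts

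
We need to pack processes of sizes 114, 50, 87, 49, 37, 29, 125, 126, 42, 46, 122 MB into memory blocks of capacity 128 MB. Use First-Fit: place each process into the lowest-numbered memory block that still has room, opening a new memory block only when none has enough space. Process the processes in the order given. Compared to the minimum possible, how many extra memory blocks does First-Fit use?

First-Fit: [114] [50,49,29] [87,37] [125] [126] [42,46] [122] → 7 memory blocks.
Total size 827 MB; any packing needs at least ⌈827/128⌉ = 7 memory blocks.
So 7 is already optimal.

0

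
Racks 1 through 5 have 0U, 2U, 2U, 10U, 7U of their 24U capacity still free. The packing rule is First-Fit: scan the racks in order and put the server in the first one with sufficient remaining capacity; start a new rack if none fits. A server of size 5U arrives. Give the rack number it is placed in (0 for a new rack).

4

Racks with room: rack 4 (10U), rack 5 (7U).
The first with room is rack 4.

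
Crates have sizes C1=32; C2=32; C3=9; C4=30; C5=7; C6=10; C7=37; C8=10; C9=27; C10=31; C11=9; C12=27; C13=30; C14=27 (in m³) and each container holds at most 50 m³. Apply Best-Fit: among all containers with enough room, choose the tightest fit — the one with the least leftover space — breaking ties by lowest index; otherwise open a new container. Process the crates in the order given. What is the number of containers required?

9

Put C1 (32 m³) in container 1; 18 m³ remain.
Put C2 (32 m³) in container 2; 18 m³ remain.
Put C3 (9 m³) in container 1; 9 m³ remain.
Put C4 (30 m³) in container 3; 20 m³ remain.
Put C5 (7 m³) in container 1; 2 m³ remain.
Put C6 (10 m³) in container 2; 8 m³ remain.
Put C7 (37 m³) in container 4; 13 m³ remain.
Put C8 (10 m³) in container 4; 3 m³ remain.
Put C9 (27 m³) in container 5; 23 m³ remain.
Put C10 (31 m³) in container 6; 19 m³ remain.
Put C11 (9 m³) in container 6; 10 m³ remain.
Put C12 (27 m³) in container 7; 23 m³ remain.
Put C13 (30 m³) in container 8; 20 m³ remain.
Put C14 (27 m³) in container 9; 23 m³ remain.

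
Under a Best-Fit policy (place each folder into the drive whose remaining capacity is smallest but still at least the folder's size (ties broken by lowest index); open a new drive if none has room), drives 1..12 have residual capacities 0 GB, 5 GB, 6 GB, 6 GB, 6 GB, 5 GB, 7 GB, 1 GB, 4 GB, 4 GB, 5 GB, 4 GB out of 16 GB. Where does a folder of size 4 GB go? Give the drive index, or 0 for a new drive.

Drives with room: drive 2 (5 GB), drive 3 (6 GB), drive 4 (6 GB), drive 5 (6 GB), drive 6 (5 GB), drive 7 (7 GB), drive 9 (4 GB), drive 10 (4 GB), drive 11 (5 GB), drive 12 (4 GB).
Tightest fit is drive 9 with 4 GB free.

9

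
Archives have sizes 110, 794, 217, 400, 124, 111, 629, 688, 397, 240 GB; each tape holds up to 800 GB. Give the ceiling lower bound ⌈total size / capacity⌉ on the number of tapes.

5 tapes

Total size = 110 + 794 + 217 + 400 + 124 + 111 + 629 + 688 + 397 + 240 = 3710 GB.
⌈3710 / 800⌉ = 5.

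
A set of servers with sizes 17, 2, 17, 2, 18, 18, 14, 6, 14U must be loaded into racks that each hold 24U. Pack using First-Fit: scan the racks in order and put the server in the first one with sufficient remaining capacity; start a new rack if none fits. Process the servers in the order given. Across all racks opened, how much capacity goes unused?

36

Put 17U in rack 1; 7U remain.
Put 2U in rack 1; 5U remain.
Put 17U in rack 2; 7U remain.
Put 2U in rack 1; 3U remain.
Put 18U in rack 3; 6U remain.
Put 18U in rack 4; 6U remain.
Put 14U in rack 5; 10U remain.
Put 6U in rack 2; 1U remain.
Put 14U in rack 6; 10U remain.
6 racks × 24U = 144U; used 108U; unused 36U.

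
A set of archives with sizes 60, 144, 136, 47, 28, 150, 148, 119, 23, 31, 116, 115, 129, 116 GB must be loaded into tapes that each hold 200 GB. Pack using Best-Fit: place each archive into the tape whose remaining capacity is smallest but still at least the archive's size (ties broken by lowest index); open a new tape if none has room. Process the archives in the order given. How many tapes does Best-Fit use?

tape 1: place 60 GB, 140 GB left
tape 2: place 144 GB, 56 GB left
tape 1: place 136 GB, 4 GB left
tape 2: place 47 GB, 9 GB left
tape 3: place 28 GB, 172 GB left
tape 3: place 150 GB, 22 GB left
tape 4: place 148 GB, 52 GB left
tape 5: place 119 GB, 81 GB left
tape 4: place 23 GB, 29 GB left
tape 5: place 31 GB, 50 GB left
tape 6: place 116 GB, 84 GB left
tape 7: place 115 GB, 85 GB left
tape 8: place 129 GB, 71 GB left
tape 9: place 116 GB, 84 GB left
Final tapes: [60,136] [144,47] [28,150] [148,23] [119,31] [116] [115] [129] [116].

9 tapes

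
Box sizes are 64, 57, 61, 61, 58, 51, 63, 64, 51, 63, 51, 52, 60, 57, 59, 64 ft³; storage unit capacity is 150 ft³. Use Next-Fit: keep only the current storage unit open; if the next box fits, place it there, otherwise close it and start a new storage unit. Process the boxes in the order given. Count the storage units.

8

64 ft³ → storage unit 1 (remaining 86 ft³)
57 ft³ → storage unit 1 (remaining 29 ft³)
61 ft³ → storage unit 2 (remaining 89 ft³)
61 ft³ → storage unit 2 (remaining 28 ft³)
58 ft³ → storage unit 3 (remaining 92 ft³)
51 ft³ → storage unit 3 (remaining 41 ft³)
63 ft³ → storage unit 4 (remaining 87 ft³)
64 ft³ → storage unit 4 (remaining 23 ft³)
51 ft³ → storage unit 5 (remaining 99 ft³)
63 ft³ → storage unit 5 (remaining 36 ft³)
51 ft³ → storage unit 6 (remaining 99 ft³)
52 ft³ → storage unit 6 (remaining 47 ft³)
60 ft³ → storage unit 7 (remaining 90 ft³)
57 ft³ → storage unit 7 (remaining 33 ft³)
59 ft³ → storage unit 8 (remaining 91 ft³)
64 ft³ → storage unit 8 (remaining 27 ft³)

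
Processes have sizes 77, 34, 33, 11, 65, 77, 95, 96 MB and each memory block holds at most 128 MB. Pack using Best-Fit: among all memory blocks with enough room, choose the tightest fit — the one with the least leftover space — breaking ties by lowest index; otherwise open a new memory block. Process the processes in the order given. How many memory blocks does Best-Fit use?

5

77 MB → memory block 1 (remaining 51 MB)
34 MB → memory block 1 (remaining 17 MB)
33 MB → memory block 2 (remaining 95 MB)
11 MB → memory block 1 (remaining 6 MB)
65 MB → memory block 2 (remaining 30 MB)
77 MB → memory block 3 (remaining 51 MB)
95 MB → memory block 4 (remaining 33 MB)
96 MB → memory block 5 (remaining 32 MB)
Final memory blocks: [77,34,11] [33,65] [77] [95] [96].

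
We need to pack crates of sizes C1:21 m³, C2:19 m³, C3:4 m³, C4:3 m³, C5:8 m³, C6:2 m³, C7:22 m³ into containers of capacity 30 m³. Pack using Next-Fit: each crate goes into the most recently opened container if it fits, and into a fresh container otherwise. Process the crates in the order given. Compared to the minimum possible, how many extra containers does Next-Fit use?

Next-Fit: [21] [19,4,3] [8,2] [22] → 4 containers.
Total size 79 m³; any packing needs at least ⌈79/30⌉ = 3 containers.
An optimal packing achieves that bound: [22,8] [21,4,3,2] [19] → 3 containers.
Excess: 4 − 3 = 1.

1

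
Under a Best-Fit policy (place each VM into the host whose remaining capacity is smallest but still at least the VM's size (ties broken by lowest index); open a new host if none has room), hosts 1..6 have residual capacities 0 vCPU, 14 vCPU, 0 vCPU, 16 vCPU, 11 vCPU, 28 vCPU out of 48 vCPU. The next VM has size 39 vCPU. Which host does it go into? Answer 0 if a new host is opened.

No host has ≥ 39 vCPU free, so a new host is opened.

0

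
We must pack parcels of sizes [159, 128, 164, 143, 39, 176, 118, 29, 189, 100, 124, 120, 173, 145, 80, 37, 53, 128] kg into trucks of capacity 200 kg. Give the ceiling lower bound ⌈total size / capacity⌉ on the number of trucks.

Total size = 159 + 128 + 164 + 143 + 39 + 176 + 118 + 29 + 189 + 100 + 124 + 120 + 173 + 145 + 80 + 37 + 53 + 128 = 2105 kg.
⌈2105 / 200⌉ = 11.

11 trucks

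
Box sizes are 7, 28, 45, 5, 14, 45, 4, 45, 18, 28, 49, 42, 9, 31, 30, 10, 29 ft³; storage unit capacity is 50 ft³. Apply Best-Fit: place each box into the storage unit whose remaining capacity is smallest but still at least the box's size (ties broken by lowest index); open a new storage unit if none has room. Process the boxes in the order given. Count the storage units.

10

Put 7 ft³ in storage unit 1; 43 ft³ remain.
Put 28 ft³ in storage unit 1; 15 ft³ remain.
Put 45 ft³ in storage unit 2; 5 ft³ remain.
Put 5 ft³ in storage unit 2; 0 ft³ remain.
Put 14 ft³ in storage unit 1; 1 ft³ remain.
Put 45 ft³ in storage unit 3; 5 ft³ remain.
Put 4 ft³ in storage unit 3; 1 ft³ remain.
Put 45 ft³ in storage unit 4; 5 ft³ remain.
Put 18 ft³ in storage unit 5; 32 ft³ remain.
Put 28 ft³ in storage unit 5; 4 ft³ remain.
Put 49 ft³ in storage unit 6; 1 ft³ remain.
Put 42 ft³ in storage unit 7; 8 ft³ remain.
Put 9 ft³ in storage unit 8; 41 ft³ remain.
Put 31 ft³ in storage unit 8; 10 ft³ remain.
Put 30 ft³ in storage unit 9; 20 ft³ remain.
Put 10 ft³ in storage unit 8; 0 ft³ remain.
Put 29 ft³ in storage unit 10; 21 ft³ remain.
Final storage units: [7,28,14] [45,5] [45,4] [45] [18,28] [49] [42] [9,31,10] [30] [29].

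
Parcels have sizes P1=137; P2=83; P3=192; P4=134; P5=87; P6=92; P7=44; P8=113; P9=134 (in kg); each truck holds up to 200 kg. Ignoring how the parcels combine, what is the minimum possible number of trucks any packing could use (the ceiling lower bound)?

6

Total size = 137 + 83 + 192 + 134 + 87 + 92 + 44 + 113 + 134 = 1016 kg.
⌈1016 / 200⌉ = 6.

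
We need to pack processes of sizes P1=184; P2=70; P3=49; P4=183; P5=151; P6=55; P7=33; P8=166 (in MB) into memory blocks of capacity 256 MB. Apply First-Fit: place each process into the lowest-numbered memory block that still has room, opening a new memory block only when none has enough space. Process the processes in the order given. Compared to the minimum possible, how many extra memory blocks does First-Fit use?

0

First-Fit: [184,70] [49,183] [151,55,33] [166] → 4 memory blocks.
Total size 891 MB; any packing needs at least ⌈891/256⌉ = 4 memory blocks.
So 4 is already optimal.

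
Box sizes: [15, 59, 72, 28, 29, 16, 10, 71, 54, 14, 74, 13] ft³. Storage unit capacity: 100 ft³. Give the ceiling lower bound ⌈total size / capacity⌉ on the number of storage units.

5

Total size = 15 + 59 + 72 + 28 + 29 + 16 + 10 + 71 + 54 + 14 + 74 + 13 = 455 ft³.
⌈455 / 100⌉ = 5.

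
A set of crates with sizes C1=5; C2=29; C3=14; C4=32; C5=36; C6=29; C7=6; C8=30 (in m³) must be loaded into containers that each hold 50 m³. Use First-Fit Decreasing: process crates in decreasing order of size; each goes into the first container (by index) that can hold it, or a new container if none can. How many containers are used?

Sorted descending: 36, 32, 30, 29, 29, 14, 6, 5.
36 m³ → container 1 (remaining 14 m³)
32 m³ → container 2 (remaining 18 m³)
30 m³ → container 3 (remaining 20 m³)
29 m³ → container 4 (remaining 21 m³)
29 m³ → container 5 (remaining 21 m³)
14 m³ → container 1 (remaining 0 m³)
6 m³ → container 2 (remaining 12 m³)
5 m³ → container 2 (remaining 7 m³)
Final containers: [36,14] [32,6,5] [30] [29] [29].

5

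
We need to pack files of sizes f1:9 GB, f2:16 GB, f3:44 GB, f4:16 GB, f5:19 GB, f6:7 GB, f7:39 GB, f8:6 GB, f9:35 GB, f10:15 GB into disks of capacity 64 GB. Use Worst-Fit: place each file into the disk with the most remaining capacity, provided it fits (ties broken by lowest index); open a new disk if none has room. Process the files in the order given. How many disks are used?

4 disks

Put f1 (9 GB) in disk 1; 55 GB remain.
Put f2 (16 GB) in disk 1; 39 GB remain.
Put f3 (44 GB) in disk 2; 20 GB remain.
Put f4 (16 GB) in disk 1; 23 GB remain.
Put f5 (19 GB) in disk 1; 4 GB remain.
Put f6 (7 GB) in disk 2; 13 GB remain.
Put f7 (39 GB) in disk 3; 25 GB remain.
Put f8 (6 GB) in disk 3; 19 GB remain.
Put f9 (35 GB) in disk 4; 29 GB remain.
Put f10 (15 GB) in disk 4; 14 GB remain.
Final disks: [9,16,16,19] [44,7] [39,6] [35,15].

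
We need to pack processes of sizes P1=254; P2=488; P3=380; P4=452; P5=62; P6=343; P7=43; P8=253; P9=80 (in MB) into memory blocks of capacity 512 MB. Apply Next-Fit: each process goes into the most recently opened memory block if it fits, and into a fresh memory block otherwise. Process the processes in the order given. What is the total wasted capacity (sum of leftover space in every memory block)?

memory block 1: place P1 (254 MB), 258 MB left
memory block 2: place P2 (488 MB), 24 MB left
memory block 3: place P3 (380 MB), 132 MB left
memory block 4: place P4 (452 MB), 60 MB left
memory block 5: place P5 (62 MB), 450 MB left
memory block 5: place P6 (343 MB), 107 MB left
memory block 5: place P7 (43 MB), 64 MB left
memory block 6: place P8 (253 MB), 259 MB left
memory block 6: place P9 (80 MB), 179 MB left
6 memory blocks × 512 MB = 3072 MB; used 2355 MB; unused 717 MB.

717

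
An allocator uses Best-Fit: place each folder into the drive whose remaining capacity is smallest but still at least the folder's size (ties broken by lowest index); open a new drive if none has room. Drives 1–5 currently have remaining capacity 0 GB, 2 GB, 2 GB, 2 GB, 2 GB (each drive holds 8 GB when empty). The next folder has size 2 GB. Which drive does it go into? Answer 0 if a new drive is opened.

Drives with room: drive 2 (2 GB), drive 3 (2 GB), drive 4 (2 GB), drive 5 (2 GB).
Tightest fit is drive 2 with 2 GB free.

2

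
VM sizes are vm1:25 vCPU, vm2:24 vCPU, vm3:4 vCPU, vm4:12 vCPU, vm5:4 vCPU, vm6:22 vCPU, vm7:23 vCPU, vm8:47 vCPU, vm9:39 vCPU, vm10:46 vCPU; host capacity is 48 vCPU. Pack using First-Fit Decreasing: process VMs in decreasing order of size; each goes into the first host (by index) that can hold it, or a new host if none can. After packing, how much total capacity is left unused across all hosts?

Sorted descending: 47, 46, 39, 25, 24, 23, 22, 12, 4, 4.
47 vCPU → host 1 (remaining 1 vCPU)
46 vCPU → host 2 (remaining 2 vCPU)
39 vCPU → host 3 (remaining 9 vCPU)
25 vCPU → host 4 (remaining 23 vCPU)
24 vCPU → host 5 (remaining 24 vCPU)
23 vCPU → host 4 (remaining 0 vCPU)
22 vCPU → host 5 (remaining 2 vCPU)
12 vCPU → host 6 (remaining 36 vCPU)
4 vCPU → host 3 (remaining 5 vCPU)
4 vCPU → host 3 (remaining 1 vCPU)
6 hosts × 48 vCPU = 288 vCPU; used 246 vCPU; unused 42 vCPU.

42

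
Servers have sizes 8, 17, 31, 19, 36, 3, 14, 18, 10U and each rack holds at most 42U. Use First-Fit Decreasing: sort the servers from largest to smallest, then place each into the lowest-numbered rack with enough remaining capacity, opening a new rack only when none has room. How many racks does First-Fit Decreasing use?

4

Sorted descending: 36, 31, 19, 18, 17, 14, 10, 8, 3.
Put 36U in rack 1; 6U remain.
Put 31U in rack 2; 11U remain.
Put 19U in rack 3; 23U remain.
Put 18U in rack 3; 5U remain.
Put 17U in rack 4; 25U remain.
Put 14U in rack 4; 11U remain.
Put 10U in rack 2; 1U remain.
Put 8U in rack 4; 3U remain.
Put 3U in rack 1; 3U remain.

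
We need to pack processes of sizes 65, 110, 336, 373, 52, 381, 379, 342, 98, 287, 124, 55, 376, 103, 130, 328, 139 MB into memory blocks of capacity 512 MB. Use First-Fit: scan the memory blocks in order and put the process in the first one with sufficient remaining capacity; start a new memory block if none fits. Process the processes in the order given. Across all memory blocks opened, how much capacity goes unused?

memory block 1: place 65 MB, 447 MB left
memory block 1: place 110 MB, 337 MB left
memory block 1: place 336 MB, 1 MB left
memory block 2: place 373 MB, 139 MB left
memory block 2: place 52 MB, 87 MB left
memory block 3: place 381 MB, 131 MB left
memory block 4: place 379 MB, 133 MB left
memory block 5: place 342 MB, 170 MB left
memory block 3: place 98 MB, 33 MB left
memory block 6: place 287 MB, 225 MB left
memory block 4: place 124 MB, 9 MB left
memory block 2: place 55 MB, 32 MB left
memory block 7: place 376 MB, 136 MB left
memory block 5: place 103 MB, 67 MB left
memory block 6: place 130 MB, 95 MB left
memory block 8: place 328 MB, 184 MB left
memory block 8: place 139 MB, 45 MB left
8 memory blocks × 512 MB = 4096 MB; used 3678 MB; unused 418 MB.

418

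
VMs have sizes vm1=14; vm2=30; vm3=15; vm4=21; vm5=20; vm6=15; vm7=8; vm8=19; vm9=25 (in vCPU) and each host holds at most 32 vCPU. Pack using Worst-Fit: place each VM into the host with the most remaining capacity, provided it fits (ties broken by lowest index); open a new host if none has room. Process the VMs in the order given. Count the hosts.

host 1: place vm1 (14 vCPU), 18 vCPU left
host 2: place vm2 (30 vCPU), 2 vCPU left
host 1: place vm3 (15 vCPU), 3 vCPU left
host 3: place vm4 (21 vCPU), 11 vCPU left
host 4: place vm5 (20 vCPU), 12 vCPU left
host 5: place vm6 (15 vCPU), 17 vCPU left
host 5: place vm7 (8 vCPU), 9 vCPU left
host 6: place vm8 (19 vCPU), 13 vCPU left
host 7: place vm9 (25 vCPU), 7 vCPU left
Final hosts: [14,15] [30] [21] [20] [15,8] [19] [25].

7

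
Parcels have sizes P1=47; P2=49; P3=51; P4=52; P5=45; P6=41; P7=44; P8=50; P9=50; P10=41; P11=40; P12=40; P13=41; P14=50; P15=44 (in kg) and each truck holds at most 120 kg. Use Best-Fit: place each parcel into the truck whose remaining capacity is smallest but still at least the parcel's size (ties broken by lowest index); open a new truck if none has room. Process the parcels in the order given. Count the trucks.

Put P1 (47 kg) in truck 1; 73 kg remain.
Put P2 (49 kg) in truck 1; 24 kg remain.
Put P3 (51 kg) in truck 2; 69 kg remain.
Put P4 (52 kg) in truck 2; 17 kg remain.
Put P5 (45 kg) in truck 3; 75 kg remain.
Put P6 (41 kg) in truck 3; 34 kg remain.
Put P7 (44 kg) in truck 4; 76 kg remain.
Put P8 (50 kg) in truck 4; 26 kg remain.
Put P9 (50 kg) in truck 5; 70 kg remain.
Put P10 (41 kg) in truck 5; 29 kg remain.
Put P11 (40 kg) in truck 6; 80 kg remain.
Put P12 (40 kg) in truck 6; 40 kg remain.
Put P13 (41 kg) in truck 7; 79 kg remain.
Put P14 (50 kg) in truck 7; 29 kg remain.
Put P15 (44 kg) in truck 8; 76 kg remain.

8 trucks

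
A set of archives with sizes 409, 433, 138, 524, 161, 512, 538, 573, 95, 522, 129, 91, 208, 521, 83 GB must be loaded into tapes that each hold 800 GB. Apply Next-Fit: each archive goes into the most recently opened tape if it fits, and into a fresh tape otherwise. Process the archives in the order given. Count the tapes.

9

tape 1: place 409 GB, 391 GB left
tape 2: place 433 GB, 367 GB left
tape 2: place 138 GB, 229 GB left
tape 3: place 524 GB, 276 GB left
tape 3: place 161 GB, 115 GB left
tape 4: place 512 GB, 288 GB left
tape 5: place 538 GB, 262 GB left
tape 6: place 573 GB, 227 GB left
tape 6: place 95 GB, 132 GB left
tape 7: place 522 GB, 278 GB left
tape 7: place 129 GB, 149 GB left
tape 7: place 91 GB, 58 GB left
tape 8: place 208 GB, 592 GB left
tape 8: place 521 GB, 71 GB left
tape 9: place 83 GB, 717 GB left
Final tapes: [409] [433,138] [524,161] [512] [538] [573,95] [522,129,91] [208,521] [83].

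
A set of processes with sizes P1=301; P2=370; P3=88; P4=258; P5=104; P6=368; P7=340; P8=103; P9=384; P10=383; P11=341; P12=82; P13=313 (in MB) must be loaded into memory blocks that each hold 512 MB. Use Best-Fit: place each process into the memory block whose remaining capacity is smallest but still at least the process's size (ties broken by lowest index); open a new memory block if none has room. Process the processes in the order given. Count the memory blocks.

memory block 1: place P1 (301 MB), 211 MB left
memory block 2: place P2 (370 MB), 142 MB left
memory block 2: place P3 (88 MB), 54 MB left
memory block 3: place P4 (258 MB), 254 MB left
memory block 1: place P5 (104 MB), 107 MB left
memory block 4: place P6 (368 MB), 144 MB left
memory block 5: place P7 (340 MB), 172 MB left
memory block 1: place P8 (103 MB), 4 MB left
memory block 6: place P9 (384 MB), 128 MB left
memory block 7: place P10 (383 MB), 129 MB left
memory block 8: place P11 (341 MB), 171 MB left
memory block 6: place P12 (82 MB), 46 MB left
memory block 9: place P13 (313 MB), 199 MB left
Final memory blocks: [301,104,103] [370,88] [258] [368] [340] [384,82] [383] [341] [313].

9 memory blocks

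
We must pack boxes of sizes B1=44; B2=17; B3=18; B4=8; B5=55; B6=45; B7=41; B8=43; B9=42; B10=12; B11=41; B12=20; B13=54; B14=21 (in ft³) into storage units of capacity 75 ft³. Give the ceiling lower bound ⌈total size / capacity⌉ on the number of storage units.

Total size = 44 + 17 + 18 + 8 + 55 + 45 + 41 + 43 + 42 + 12 + 41 + 20 + 54 + 21 = 461 ft³.
⌈461 / 75⌉ = 7.

7 storage units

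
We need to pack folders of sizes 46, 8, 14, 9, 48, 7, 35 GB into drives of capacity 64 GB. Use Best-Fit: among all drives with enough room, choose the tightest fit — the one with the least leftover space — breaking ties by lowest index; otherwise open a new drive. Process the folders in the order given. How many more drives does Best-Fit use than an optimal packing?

0

Best-Fit: [46,8,9] [14,48] [7,35] → 3 drives.
Total size 167 GB; any packing needs at least ⌈167/64⌉ = 3 drives.
So 3 is already optimal.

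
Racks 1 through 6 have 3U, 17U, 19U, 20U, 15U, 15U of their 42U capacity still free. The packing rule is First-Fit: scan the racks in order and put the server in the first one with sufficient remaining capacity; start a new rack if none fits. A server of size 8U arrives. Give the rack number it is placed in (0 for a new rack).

Racks with room: rack 2 (17U), rack 3 (19U), rack 4 (20U), rack 5 (15U), rack 6 (15U).
The first with room is rack 2.

2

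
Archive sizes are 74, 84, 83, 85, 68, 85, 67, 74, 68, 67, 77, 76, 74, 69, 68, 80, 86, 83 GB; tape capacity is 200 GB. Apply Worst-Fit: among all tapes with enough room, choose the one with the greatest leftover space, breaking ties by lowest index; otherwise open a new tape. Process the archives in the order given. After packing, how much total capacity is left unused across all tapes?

Put 74 GB in tape 1; 126 GB remain.
Put 84 GB in tape 1; 42 GB remain.
Put 83 GB in tape 2; 117 GB remain.
Put 85 GB in tape 2; 32 GB remain.
Put 68 GB in tape 3; 132 GB remain.
Put 85 GB in tape 3; 47 GB remain.
Put 67 GB in tape 4; 133 GB remain.
Put 74 GB in tape 4; 59 GB remain.
Put 68 GB in tape 5; 132 GB remain.
Put 67 GB in tape 5; 65 GB remain.
Put 77 GB in tape 6; 123 GB remain.
Put 76 GB in tape 6; 47 GB remain.
Put 74 GB in tape 7; 126 GB remain.
Put 69 GB in tape 7; 57 GB remain.
Put 68 GB in tape 8; 132 GB remain.
Put 80 GB in tape 8; 52 GB remain.
Put 86 GB in tape 9; 114 GB remain.
Put 83 GB in tape 9; 31 GB remain.
9 tapes × 200 GB = 1800 GB; used 1368 GB; unused 432 GB.

432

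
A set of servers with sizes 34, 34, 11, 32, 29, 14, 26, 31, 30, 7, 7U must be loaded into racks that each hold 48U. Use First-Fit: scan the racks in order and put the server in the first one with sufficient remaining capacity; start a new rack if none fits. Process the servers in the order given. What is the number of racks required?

7 racks

rack 1: place 34U, 14U left
rack 2: place 34U, 14U left
rack 1: place 11U, 3U left
rack 3: place 32U, 16U left
rack 4: place 29U, 19U left
rack 2: place 14U, 0U left
rack 5: place 26U, 22U left
rack 6: place 31U, 17U left
rack 7: place 30U, 18U left
rack 3: place 7U, 9U left
rack 3: place 7U, 2U left
Final racks: [34,11] [34,14] [32,7,7] [29] [26] [31] [30].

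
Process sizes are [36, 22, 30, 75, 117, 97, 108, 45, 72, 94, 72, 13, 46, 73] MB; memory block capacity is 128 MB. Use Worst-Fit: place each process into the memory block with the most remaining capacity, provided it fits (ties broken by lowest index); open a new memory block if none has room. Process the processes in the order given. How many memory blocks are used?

9 memory blocks

36 MB → memory block 1 (remaining 92 MB)
22 MB → memory block 1 (remaining 70 MB)
30 MB → memory block 1 (remaining 40 MB)
75 MB → memory block 2 (remaining 53 MB)
117 MB → memory block 3 (remaining 11 MB)
97 MB → memory block 4 (remaining 31 MB)
108 MB → memory block 5 (remaining 20 MB)
45 MB → memory block 2 (remaining 8 MB)
72 MB → memory block 6 (remaining 56 MB)
94 MB → memory block 7 (remaining 34 MB)
72 MB → memory block 8 (remaining 56 MB)
13 MB → memory block 6 (remaining 43 MB)
46 MB → memory block 8 (remaining 10 MB)
73 MB → memory block 9 (remaining 55 MB)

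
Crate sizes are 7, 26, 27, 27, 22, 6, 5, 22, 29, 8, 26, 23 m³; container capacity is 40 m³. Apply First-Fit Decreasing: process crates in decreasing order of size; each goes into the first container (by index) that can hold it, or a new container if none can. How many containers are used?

8 containers

Sorted descending: 29, 27, 27, 26, 26, 23, 22, 22, 8, 7, 6, 5.
container 1: place 29 m³, 11 m³ left
container 2: place 27 m³, 13 m³ left
container 3: place 27 m³, 13 m³ left
container 4: place 26 m³, 14 m³ left
container 5: place 26 m³, 14 m³ left
container 6: place 23 m³, 17 m³ left
container 7: place 22 m³, 18 m³ left
container 8: place 22 m³, 18 m³ left
container 1: place 8 m³, 3 m³ left
container 2: place 7 m³, 6 m³ left
container 2: place 6 m³, 0 m³ left
container 3: place 5 m³, 8 m³ left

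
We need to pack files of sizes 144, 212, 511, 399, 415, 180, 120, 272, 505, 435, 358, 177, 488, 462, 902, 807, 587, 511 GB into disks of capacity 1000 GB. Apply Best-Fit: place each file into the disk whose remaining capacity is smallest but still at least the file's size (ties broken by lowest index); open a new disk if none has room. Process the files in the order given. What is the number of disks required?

disk 1: place 144 GB, 856 GB left
disk 1: place 212 GB, 644 GB left
disk 1: place 511 GB, 133 GB left
disk 2: place 399 GB, 601 GB left
disk 2: place 415 GB, 186 GB left
disk 2: place 180 GB, 6 GB left
disk 1: place 120 GB, 13 GB left
disk 3: place 272 GB, 728 GB left
disk 3: place 505 GB, 223 GB left
disk 4: place 435 GB, 565 GB left
disk 4: place 358 GB, 207 GB left
disk 4: place 177 GB, 30 GB left
disk 5: place 488 GB, 512 GB left
disk 5: place 462 GB, 50 GB left
disk 6: place 902 GB, 98 GB left
disk 7: place 807 GB, 193 GB left
disk 8: place 587 GB, 413 GB left
disk 9: place 511 GB, 489 GB left

9 disks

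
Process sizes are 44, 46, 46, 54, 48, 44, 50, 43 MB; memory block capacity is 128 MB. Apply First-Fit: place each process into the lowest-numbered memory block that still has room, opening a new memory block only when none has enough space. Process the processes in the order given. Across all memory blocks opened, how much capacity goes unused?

memory block 1: place 44 MB, 84 MB left
memory block 1: place 46 MB, 38 MB left
memory block 2: place 46 MB, 82 MB left
memory block 2: place 54 MB, 28 MB left
memory block 3: place 48 MB, 80 MB left
memory block 3: place 44 MB, 36 MB left
memory block 4: place 50 MB, 78 MB left
memory block 4: place 43 MB, 35 MB left
4 memory blocks × 128 MB = 512 MB; used 375 MB; unused 137 MB.

137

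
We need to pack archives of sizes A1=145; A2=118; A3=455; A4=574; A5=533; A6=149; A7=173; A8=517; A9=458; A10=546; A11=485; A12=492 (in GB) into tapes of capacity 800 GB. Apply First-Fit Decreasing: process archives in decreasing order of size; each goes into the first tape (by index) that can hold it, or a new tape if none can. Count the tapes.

Sorted descending: 574, 546, 533, 517, 492, 485, 458, 455, 173, 149, 145, 118.
Put 574 GB in tape 1; 226 GB remain.
Put 546 GB in tape 2; 254 GB remain.
Put 533 GB in tape 3; 267 GB remain.
Put 517 GB in tape 4; 283 GB remain.
Put 492 GB in tape 5; 308 GB remain.
Put 485 GB in tape 6; 315 GB remain.
Put 458 GB in tape 7; 342 GB remain.
Put 455 GB in tape 8; 345 GB remain.
Put 173 GB in tape 1; 53 GB remain.
Put 149 GB in tape 2; 105 GB remain.
Put 145 GB in tape 3; 122 GB remain.
Put 118 GB in tape 3; 4 GB remain.
Final tapes: [574,173] [546,149] [533,145,118] [517] [492] [485] [458] [455].

8 tapes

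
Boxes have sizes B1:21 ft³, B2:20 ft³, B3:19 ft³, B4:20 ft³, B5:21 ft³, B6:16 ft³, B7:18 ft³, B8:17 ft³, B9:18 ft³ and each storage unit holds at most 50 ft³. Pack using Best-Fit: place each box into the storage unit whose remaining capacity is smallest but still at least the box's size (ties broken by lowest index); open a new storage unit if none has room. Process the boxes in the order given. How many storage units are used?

storage unit 1: place B1 (21 ft³), 29 ft³ left
storage unit 1: place B2 (20 ft³), 9 ft³ left
storage unit 2: place B3 (19 ft³), 31 ft³ left
storage unit 2: place B4 (20 ft³), 11 ft³ left
storage unit 3: place B5 (21 ft³), 29 ft³ left
storage unit 3: place B6 (16 ft³), 13 ft³ left
storage unit 4: place B7 (18 ft³), 32 ft³ left
storage unit 4: place B8 (17 ft³), 15 ft³ left
storage unit 5: place B9 (18 ft³), 32 ft³ left
Final storage units: [21,20] [19,20] [21,16] [18,17] [18].

5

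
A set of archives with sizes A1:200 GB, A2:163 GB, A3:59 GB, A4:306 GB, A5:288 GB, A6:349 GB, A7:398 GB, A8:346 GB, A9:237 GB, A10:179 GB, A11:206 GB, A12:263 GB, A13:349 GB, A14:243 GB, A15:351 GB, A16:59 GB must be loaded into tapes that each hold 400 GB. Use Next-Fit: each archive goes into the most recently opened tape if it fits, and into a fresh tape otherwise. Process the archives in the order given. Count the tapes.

13

tape 1: place A1 (200 GB), 200 GB left
tape 1: place A2 (163 GB), 37 GB left
tape 2: place A3 (59 GB), 341 GB left
tape 2: place A4 (306 GB), 35 GB left
tape 3: place A5 (288 GB), 112 GB left
tape 4: place A6 (349 GB), 51 GB left
tape 5: place A7 (398 GB), 2 GB left
tape 6: place A8 (346 GB), 54 GB left
tape 7: place A9 (237 GB), 163 GB left
tape 8: place A10 (179 GB), 221 GB left
tape 8: place A11 (206 GB), 15 GB left
tape 9: place A12 (263 GB), 137 GB left
tape 10: place A13 (349 GB), 51 GB left
tape 11: place A14 (243 GB), 157 GB left
tape 12: place A15 (351 GB), 49 GB left
tape 13: place A16 (59 GB), 341 GB left
Final tapes: [200,163] [59,306] [288] [349] [398] [346] [237] [179,206] [263] [349] [243] [351] [59].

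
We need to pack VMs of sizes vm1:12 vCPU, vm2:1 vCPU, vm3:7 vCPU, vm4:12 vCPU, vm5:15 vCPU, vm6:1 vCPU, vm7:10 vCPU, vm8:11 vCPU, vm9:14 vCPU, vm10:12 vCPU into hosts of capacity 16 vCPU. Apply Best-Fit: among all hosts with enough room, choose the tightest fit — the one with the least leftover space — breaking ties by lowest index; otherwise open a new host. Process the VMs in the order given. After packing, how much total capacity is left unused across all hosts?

vm1 (12 vCPU) → host 1 (remaining 4 vCPU)
vm2 (1 vCPU) → host 1 (remaining 3 vCPU)
vm3 (7 vCPU) → host 2 (remaining 9 vCPU)
vm4 (12 vCPU) → host 3 (remaining 4 vCPU)
vm5 (15 vCPU) → host 4 (remaining 1 vCPU)
vm6 (1 vCPU) → host 4 (remaining 0 vCPU)
vm7 (10 vCPU) → host 5 (remaining 6 vCPU)
vm8 (11 vCPU) → host 6 (remaining 5 vCPU)
vm9 (14 vCPU) → host 7 (remaining 2 vCPU)
vm10 (12 vCPU) → host 8 (remaining 4 vCPU)
8 hosts × 16 vCPU = 128 vCPU; used 95 vCPU; unused 33 vCPU.

33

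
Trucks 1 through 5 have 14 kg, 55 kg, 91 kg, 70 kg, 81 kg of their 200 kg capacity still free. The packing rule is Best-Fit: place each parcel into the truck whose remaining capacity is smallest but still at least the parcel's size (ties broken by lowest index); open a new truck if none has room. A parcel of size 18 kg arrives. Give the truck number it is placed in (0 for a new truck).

2

Trucks with room: truck 2 (55 kg), truck 3 (91 kg), truck 4 (70 kg), truck 5 (81 kg).
Tightest fit is truck 2 with 55 kg free.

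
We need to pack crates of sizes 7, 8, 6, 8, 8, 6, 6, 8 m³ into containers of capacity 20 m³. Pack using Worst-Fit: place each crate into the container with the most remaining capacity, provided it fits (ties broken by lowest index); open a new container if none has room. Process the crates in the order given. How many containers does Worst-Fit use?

Put 7 m³ in container 1; 13 m³ remain.
Put 8 m³ in container 1; 5 m³ remain.
Put 6 m³ in container 2; 14 m³ remain.
Put 8 m³ in container 2; 6 m³ remain.
Put 8 m³ in container 3; 12 m³ remain.
Put 6 m³ in container 3; 6 m³ remain.
Put 6 m³ in container 2; 0 m³ remain.
Put 8 m³ in container 4; 12 m³ remain.

4 containers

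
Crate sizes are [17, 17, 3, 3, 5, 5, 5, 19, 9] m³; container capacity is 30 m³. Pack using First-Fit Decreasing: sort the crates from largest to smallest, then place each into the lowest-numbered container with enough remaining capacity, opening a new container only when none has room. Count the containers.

3

Sorted descending: 19, 17, 17, 9, 5, 5, 5, 3, 3.
Put 19 m³ in container 1; 11 m³ remain.
Put 17 m³ in container 2; 13 m³ remain.
Put 17 m³ in container 3; 13 m³ remain.
Put 9 m³ in container 1; 2 m³ remain.
Put 5 m³ in container 2; 8 m³ remain.
Put 5 m³ in container 2; 3 m³ remain.
Put 5 m³ in container 3; 8 m³ remain.
Put 3 m³ in container 2; 0 m³ remain.
Put 3 m³ in container 3; 5 m³ remain.
Final containers: [19,9] [17,5,5,3] [17,5,3].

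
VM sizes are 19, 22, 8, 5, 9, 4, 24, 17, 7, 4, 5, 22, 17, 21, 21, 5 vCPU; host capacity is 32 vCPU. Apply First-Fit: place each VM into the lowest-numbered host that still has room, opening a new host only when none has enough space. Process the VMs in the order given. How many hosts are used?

8

Put 19 vCPU in host 1; 13 vCPU remain.
Put 22 vCPU in host 2; 10 vCPU remain.
Put 8 vCPU in host 1; 5 vCPU remain.
Put 5 vCPU in host 1; 0 vCPU remain.
Put 9 vCPU in host 2; 1 vCPU remain.
Put 4 vCPU in host 3; 28 vCPU remain.
Put 24 vCPU in host 3; 4 vCPU remain.
Put 17 vCPU in host 4; 15 vCPU remain.
Put 7 vCPU in host 4; 8 vCPU remain.
Put 4 vCPU in host 3; 0 vCPU remain.
Put 5 vCPU in host 4; 3 vCPU remain.
Put 22 vCPU in host 5; 10 vCPU remain.
Put 17 vCPU in host 6; 15 vCPU remain.
Put 21 vCPU in host 7; 11 vCPU remain.
Put 21 vCPU in host 8; 11 vCPU remain.
Put 5 vCPU in host 5; 5 vCPU remain.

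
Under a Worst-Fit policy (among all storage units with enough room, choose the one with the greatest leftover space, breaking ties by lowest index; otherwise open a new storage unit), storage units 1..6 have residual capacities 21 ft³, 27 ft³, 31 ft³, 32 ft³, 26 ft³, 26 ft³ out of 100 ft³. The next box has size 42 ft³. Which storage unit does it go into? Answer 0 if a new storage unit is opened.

No storage unit has ≥ 42 ft³ free, so a new storage unit is opened.

0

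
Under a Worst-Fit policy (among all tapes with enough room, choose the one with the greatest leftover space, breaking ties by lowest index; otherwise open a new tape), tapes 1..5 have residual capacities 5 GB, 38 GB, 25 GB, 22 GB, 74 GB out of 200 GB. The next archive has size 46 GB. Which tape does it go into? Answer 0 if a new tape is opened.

5

Tapes with room: tape 5 (74 GB).
Most room is tape 5 with 74 GB free.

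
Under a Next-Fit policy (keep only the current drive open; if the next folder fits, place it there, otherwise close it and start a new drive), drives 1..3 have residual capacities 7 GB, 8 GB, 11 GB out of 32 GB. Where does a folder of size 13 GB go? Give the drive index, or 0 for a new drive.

0

Next-Fit only looks at drive 3, which has 11 GB free.
13 GB does not fit, so a new drive is opened.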